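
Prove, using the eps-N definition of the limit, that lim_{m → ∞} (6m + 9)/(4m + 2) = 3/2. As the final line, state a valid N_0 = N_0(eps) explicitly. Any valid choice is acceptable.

N_0 = (3/2)/eps

Let eps > 0 be given. For m ≥ 1, |(6m + 9)/(4m + 2) − (3/2)| = |24|/(4(4m + 2)) = 24/(4(4m + 2)).
Since 4m + 2 ≥ 4m for m ≥ 1, this is ≤ 24/(4·4m) = (3/2)/m.
So |(6m + 9)/(4m + 2) − (3/2)| < eps whenever m > (3/2)/eps.
Take N_0 = (3/2)/eps. If m > N_0 then |(6m + 9)/(4m + 2) − (3/2)| ≤ (3/2)/m < eps.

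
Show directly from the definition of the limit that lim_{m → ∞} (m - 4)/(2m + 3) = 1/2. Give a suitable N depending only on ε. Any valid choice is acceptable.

N = (11/4)/ε

Let ε > 0. For m ≥ 1, |(m - 4)/(2m + 3) − (1/2)| = |-11|/(2(2m + 3)) = 11/(2(2m + 3)).
Since 2m + 3 ≥ 2m for m ≥ 1, this is ≤ 11/(2·2m) = (11/4)/m.
So |(m - 4)/(2m + 3) − (1/2)| < ε whenever m > (11/4)/ε.
Take N = (11/4)/ε. If m > N then |(m - 4)/(2m + 3) − (1/2)| ≤ (11/4)/m < ε.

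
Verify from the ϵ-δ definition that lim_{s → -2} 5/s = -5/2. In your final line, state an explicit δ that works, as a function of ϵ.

Let ϵ > 0 be given. We seek δ > 0 such that 0 < |s + 2| < δ implies |5/s + 5/2| < ϵ.
|5/s + 5/2| = 5·|-2 − s|/(2·|s|) = 5|s + 2|/(2|s|).
Require δ ≤ 1 so that |s| > 2 − 1 = 1, hence 2|s| > 2.
Then |5/s + 5/2| < 5|s + 2|/2, which is < ϵ when |s + 2| < (2/5)ϵ.
Take δ = min(1, (2/5)ϵ). Then 0 < |s + 2| < δ gives both |s + 2| < 1 and |s + 2| < (2/5)ϵ, so |5/s + 5/2| < ϵ.

δ = min(1, (2/5)ϵ)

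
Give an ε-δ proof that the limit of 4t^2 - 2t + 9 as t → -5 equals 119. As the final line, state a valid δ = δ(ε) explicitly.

Let ε > 0. We want δ > 0 such that 0 < |t + 5| < δ implies |(4t^2 - 2t + 9) − 119| < ε.
(4t^2 - 2t + 9) − 119 = 4t^2 - 2t - 110 = (t + 5)(4t - 22).
So |(4t^2 - 2t + 9) − 119| = |t + 5|·|4t - 22|.
Assume first that |t + 5| < 2, so |t| < 7. Then |4t - 22| ≤ 4·7 + 22 = 50.
Hence |(4t^2 - 2t + 9) − 119| ≤ 50|t + 5| < ε provided |t + 5| < ε/50.
Choosing δ = min(2, ε/50) ensures both conditions, hence |(4t^2 - 2t + 9) − 119| < ε.

δ = min(2, ε/50)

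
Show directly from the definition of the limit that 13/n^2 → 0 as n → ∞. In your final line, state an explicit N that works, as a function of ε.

N = (13/ε)^{1/2}

Fix ε > 0. For n ≥ 1, |13/n^2 − 0| = 13/n^2.
13/n^2 < ε ⇔ n^2 > 13/ε ⇔ n > (13/ε)^{1/2}.
Take N = (13/ε)^{1/2}. Then n > N implies 13/n^2 < ε.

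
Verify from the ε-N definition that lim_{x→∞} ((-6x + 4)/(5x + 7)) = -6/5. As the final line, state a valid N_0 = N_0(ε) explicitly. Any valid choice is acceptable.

N_0 = (62/25)/ε

Suppose ε > 0. We seek N_0 > 0 such that x > N_0 implies |(-6x + 4)/(5x + 7) + 6/5| < ε.
(-6x + 4)/(5x + 7) + 6/5 = (5(-6x + 4) − (-6)(5x + 7)) / (5(5x + 7)) = 62/(5(5x + 7)).
For x > 0 we have 5x + 7 > 5x, so |(-6x + 4)/(5x + 7) + 6/5| = 62/(5(5x + 7)) < 62/(5·5x) = (62/25)/x.
Thus |(-6x + 4)/(5x + 7) + 6/5| < ε whenever x > (62/25)/ε.
Take N_0 = (62/25)/ε. If x > N_0 then |(-6x + 4)/(5x + 7) + 6/5| < (62/25)/x < ε.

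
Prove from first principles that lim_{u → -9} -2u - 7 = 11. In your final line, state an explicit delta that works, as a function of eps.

delta = eps/2

Let eps > 0 be given. We need delta > 0 so that 0 < |u + 9| < delta implies |(-2u - 7) − 11| < eps.
Since (-2u - 7) − 11 = -2(u + 9), we have |(-2u - 7) − 11| = 2|u + 9|.
Thus it suffices that |u + 9| < eps/2.
Take delta = eps/2. If 0 < |u + 9| < delta then |(-2u - 7) − 11| = 2|u + 9| < 2·(eps/2) = eps.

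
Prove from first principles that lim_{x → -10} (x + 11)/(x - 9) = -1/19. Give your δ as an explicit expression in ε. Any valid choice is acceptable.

Suppose ε > 0. We want δ > 0 with 0 < |x + 10| < δ ⇒ |(x + 11)/(x - 9) + 1/19| < ε.
Combining over a common denominator, (x + 11)/(x - 9) + 1/19 = [(x + 11)·(-19) − 1·(x - 9)] / [(-19)·(x - 9)] = -20(x + 10) / ((-19)(x - 9)).
So |(x + 11)/(x - 9) + 1/19| = 20|x + 10| / (19·|x − 9|).
Require δ ≤ 19/2, so |x − 9| ≥ |-19| − |x + 10| > 19 − 19/2 = 19/2.
Hence |(x + 11)/(x - 9) + 1/19| < 20|x + 10|/(19·(19/2)) = (40/361)|x + 10|, which is < ε once |x + 10| < (361/40)ε.
Take δ = min(19/2, (361/40)ε). Then 0 < |x + 10| < δ forces both bounds, so |(x + 11)/(x - 9) + 1/19| < ε.

δ = min(19/2, (361/40)ε)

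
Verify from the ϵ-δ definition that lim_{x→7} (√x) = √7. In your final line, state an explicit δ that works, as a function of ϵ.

δ = min(7, √7·ϵ)

Let ϵ > 0. We want δ > 0 such that 0 < |x − 7| < δ implies |√x − √7| < ϵ.
Multiplying by the conjugate, |√x − √7| = |x − 7|/(√x + √7).
Restrict δ ≤ 7 so that |x − 7| < 7 forces x > 0, and then √x + √7 > √7.
Hence |√x − √7| < |x − 7|/√7, which is < ϵ once |x − 7| < √7·ϵ.
Take δ = min(7, √7·ϵ). If 0 < |x − 7| < δ then x > 0 and |√x − √7| < |x − 7|/√7 < ϵ.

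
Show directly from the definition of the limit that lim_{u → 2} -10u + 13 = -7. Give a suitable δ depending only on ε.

Suppose ε > 0. We need δ > 0 so that 0 < |u − 2| < δ implies |(-10u + 13) + 7| < ε.
|(-10u + 13) + 7| = |-10u + 20| = 10|u − 2|.
So 10|u − 2| < ε exactly when |u − 2| < ε/10.
Take δ = ε/10. If 0 < |u − 2| < δ then |(-10u + 13) + 7| = 10|u − 2| < 10·(ε/10) = ε.

δ = ε/10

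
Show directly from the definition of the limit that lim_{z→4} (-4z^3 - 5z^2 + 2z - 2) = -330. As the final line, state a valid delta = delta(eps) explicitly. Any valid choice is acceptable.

delta = min(1, eps/287)

Suppose eps > 0. We want delta > 0 such that 0 < |z − 4| < delta implies |(-4z^3 - 5z^2 + 2z - 2) + 330| < eps.
(-4z^3 - 5z^2 + 2z - 2) + 330 = -4z^3 - 5z^2 + 2z + 328 = (z − 4)(-4z^2 - 21z - 82).
So |(-4z^3 - 5z^2 + 2z - 2) + 330| = |z − 4|·|-4z^2 - 21z - 82|.
Assume first that |z − 4| < 1, so |z| < 5. Then |-4z^2 - 21z - 82| ≤ 4·5^2 + 21·5 + 82 = 287.
Hence |(-4z^3 - 5z^2 + 2z - 2) + 330| ≤ 287|z − 4| < eps provided |z − 4| < eps/287.
Choosing delta = min(1, eps/287) ensures both conditions, hence |(-4z^3 - 5z^2 + 2z - 2) + 330| < eps.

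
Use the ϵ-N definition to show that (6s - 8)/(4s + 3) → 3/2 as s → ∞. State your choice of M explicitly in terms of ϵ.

M = (25/8)/ϵ

Suppose ϵ > 0. We seek M > 0 such that s > M implies |(6s - 8)/(4s + 3) − (3/2)| < ϵ.
(6s - 8)/(4s + 3) − (3/2) = (4(6s - 8) − 6(4s + 3)) / (4(4s + 3)) = -50/(4(4s + 3)).
For s > 0 we have 4s + 3 > 4s, so |(6s - 8)/(4s + 3) − (3/2)| = 50/(4(4s + 3)) < 50/(4·4s) = (25/8)/s.
Thus |(6s - 8)/(4s + 3) − (3/2)| < ϵ whenever s > (25/8)/ϵ.
Take M = (25/8)/ϵ. If s > M then |(6s - 8)/(4s + 3) − (3/2)| < (25/8)/s < ϵ.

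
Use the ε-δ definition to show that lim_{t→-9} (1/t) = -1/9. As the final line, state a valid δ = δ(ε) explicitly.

δ = min(9/2, (81/2)ε)

Let ε > 0. We seek δ > 0 such that 0 < |t + 9| < δ implies |1/t + 1/9| < ε.
|1/t + 1/9| = |-9 − t|/(9·|t|) = |t + 9|/(9|t|).
Restrict δ ≤ 9/2. Then |t + 9| < 9/2 gives |t| > 9/2, so 9|t| > 81/2.
Then |1/t + 1/9| < |t + 9|/(81/2), which is < ε when |t + 9| < (81/2)ε.
Take δ = min(9/2, (81/2)ε). Then 0 < |t + 9| < δ gives both |t + 9| < 9/2 and |t + 9| < (81/2)ε, so |1/t + 1/9| < ε.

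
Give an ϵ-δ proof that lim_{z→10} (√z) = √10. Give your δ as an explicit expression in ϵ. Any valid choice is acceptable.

Fix ϵ > 0. We want δ > 0 such that 0 < |z − 10| < δ implies |√z − √10| < ϵ.
Multiplying by the conjugate, |√z − √10| = |z − 10|/(√z + √10).
Restrict δ ≤ 10 so that |z − 10| < 10 forces z > 0, and then √z + √10 > √10.
Hence |√z − √10| < |z − 10|/√10, which is < ϵ once |z − 10| < √10·ϵ.
Take δ = min(10, √10·ϵ). If 0 < |z − 10| < δ then z > 0 and |√z − √10| < |z − 10|/√10 < ϵ.

δ = min(10, √10·ϵ)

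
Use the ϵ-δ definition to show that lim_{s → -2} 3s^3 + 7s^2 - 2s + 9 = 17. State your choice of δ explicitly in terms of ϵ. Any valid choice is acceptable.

δ = min(1, ϵ/34)

Let ϵ > 0 be given. We want δ > 0 such that 0 < |s + 2| < δ implies |(3s^3 + 7s^2 - 2s + 9) − 17| < ϵ.
(3s^3 + 7s^2 - 2s + 9) − 17 = 3s^3 + 7s^2 - 2s - 8 = (s + 2)(3s^2 + s - 4).
So |(3s^3 + 7s^2 - 2s + 9) − 17| = |s + 2|·|3s^2 + s - 4|.
Assume first that |s + 2| < 1, so |s| < 3. Then |3s^2 + s - 4| ≤ 3·3^2 + 3 + 4 = 34.
Hence |(3s^3 + 7s^2 - 2s + 9) − 17| ≤ 34|s + 2| < ϵ provided |s + 2| < ϵ/34.
Take δ = min(1, ϵ/34). Then 0 < |s + 2| < δ gives both |s + 2| < 1 and |s + 2| < ϵ/34, so |(3s^3 + 7s^2 - 2s + 9) − 17| < ϵ.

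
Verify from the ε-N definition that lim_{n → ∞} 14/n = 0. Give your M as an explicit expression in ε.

M = 14/ε

Suppose ε > 0. For n ≥ 1, |14/n − 0| = 14/(n) ≤ 14/n.
We need 14/n < ε, i.e. n > 14/ε.
Take M = 14/ε. If n > M then |14/n| ≤ 14/n < ε.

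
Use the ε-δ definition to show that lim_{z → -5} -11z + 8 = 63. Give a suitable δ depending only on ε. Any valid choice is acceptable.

Fix ε > 0. We need δ > 0 so that 0 < |z + 5| < δ implies |(-11z + 8) − 63| < ε.
Since (-11z + 8) − 63 = -11(z + 5), we have |(-11z + 8) − 63| = 11|z + 5|.
Thus it suffices that |z + 5| < ε/11.
Take δ = ε/11. If 0 < |z + 5| < δ then |(-11z + 8) − 63| = 11|z + 5| < 11·(ε/11) = ε.

δ = ε/11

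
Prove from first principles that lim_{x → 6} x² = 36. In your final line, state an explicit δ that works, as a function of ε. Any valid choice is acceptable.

δ = min(1, ε/13)

Let ε > 0. We seek δ > 0 with 0 < |x − 6| < δ ⇒ |x² − 36| < ε.
Factor: x² − 36 = (x − 6)(x + 6), so |x² − 36| = |x − 6|·|x + 6|.
Impose δ ≤ 1 so that |x| < 7; then |x + 6| ≤ 13.
Hence |x² − 36| ≤ 13|x − 6|, which is < ε once |x − 6| < ε/13.
Take δ = min(1, ε/13). If 0 < |x − 6| < δ then both bounds hold and |x² − 36| ≤ 13|x − 6| < 13·(ε/13) = ε.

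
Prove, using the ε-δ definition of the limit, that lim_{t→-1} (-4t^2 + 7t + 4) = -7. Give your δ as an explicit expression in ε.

Let ε > 0 be given. We want δ > 0 such that 0 < |t + 1| < δ implies |(-4t^2 + 7t + 4) + 7| < ε.
(-4t^2 + 7t + 4) + 7 = -4t^2 + 7t + 11 = (t + 1)(-4t + 11).
So |(-4t^2 + 7t + 4) + 7| = |t + 1|·|-4t + 11|.
Assume first that |t + 1| < 1, so |t| < 2. Then |-4t + 11| ≤ 4·2 + 11 = 19.
Hence |(-4t^2 + 7t + 4) + 7| ≤ 19|t + 1| < ε provided |t + 1| < ε/19.
Choosing δ = min(1, ε/19) ensures both conditions, hence |(-4t^2 + 7t + 4) + 7| < ε.

δ = min(1, ε/19)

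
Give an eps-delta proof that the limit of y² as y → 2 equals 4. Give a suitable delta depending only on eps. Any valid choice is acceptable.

Suppose eps > 0. We seek delta > 0 with 0 < |y − 2| < delta ⇒ |y² − 4| < eps.
Factor: y² − 4 = (y − 2)(y + 2), so |y² − 4| = |y − 2|·|y + 2|.
Restrict delta ≤ 2. Then |y − 2| < 2 gives |y| < 4, so by the triangle inequality |y + 2| ≤ 4 + 2 = 6.
Hence |y² − 4| ≤ 6|y − 2|, which is < eps once |y − 2| < eps/6.
Take delta = min(2, eps/6). If 0 < |y − 2| < delta then both bounds hold and |y² − 4| ≤ 6|y − 2| < 6·(eps/6) = eps.

delta = min(2, eps/6)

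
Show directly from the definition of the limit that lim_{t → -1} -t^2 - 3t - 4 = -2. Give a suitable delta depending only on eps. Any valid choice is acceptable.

Let eps > 0. We want delta > 0 such that 0 < |t + 1| < delta implies |(-t^2 - 3t - 4) + 2| < eps.
(-t^2 - 3t - 4) + 2 = -t^2 - 3t - 2 = (t + 1)(-t - 2).
So |(-t^2 - 3t - 4) + 2| = |t + 1|·|-t - 2|.
Assume first that |t + 1| < 1, so |t| < 2. Then |-t - 2| ≤ 2 + 2 = 4.
Hence |(-t^2 - 3t - 4) + 2| ≤ 4|t + 1| < eps provided |t + 1| < eps/4.
Choosing delta = min(1, eps/4) ensures both conditions, hence |(-t^2 - 3t - 4) + 2| < eps.

delta = min(1, eps/4)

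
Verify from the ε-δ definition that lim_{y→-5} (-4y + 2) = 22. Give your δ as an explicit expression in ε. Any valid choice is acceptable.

Let ε > 0 be given. We need δ > 0 so that 0 < |y + 5| < δ implies |(-4y + 2) − 22| < ε.
Since (-4y + 2) − 22 = -4(y + 5), we have |(-4y + 2) − 22| = 4|y + 5|.
So 4|y + 5| < ε exactly when |y + 5| < ε/4.
Choosing δ = ε/4 gives |(-4y + 2) − 22| = 4|y + 5| < ε whenever |y + 5| < δ.

δ = ε/4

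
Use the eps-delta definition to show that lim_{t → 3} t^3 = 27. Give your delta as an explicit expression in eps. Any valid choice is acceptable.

delta = min(1, eps/37)

Suppose eps > 0. We seek delta > 0 with 0 < |t − 3| < delta ⇒ |t^3 − 27| < eps.
Factor: t^3 − 27 = (t − 3)(t^2 + 3t + 9), so |t^3 − 27| = |t − 3|·|t^2 + 3t + 9|.
Impose delta ≤ 1 so that |t| < 4; then |t^2 + 3t + 9| ≤ 37.
Hence |t^3 − 27| ≤ 37|t − 3|, which is < eps once |t − 3| < eps/37.
Take delta = min(1, eps/37). If 0 < |t − 3| < delta then both bounds hold and |t^3 − 27| ≤ 37|t − 3| < 37·(eps/37) = eps.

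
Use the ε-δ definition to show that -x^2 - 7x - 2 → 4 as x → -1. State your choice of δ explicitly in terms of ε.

Suppose ε > 0. We want δ > 0 such that 0 < |x + 1| < δ implies |(-x^2 - 7x - 2) − 4| < ε.
(-x^2 - 7x - 2) − 4 = -x^2 - 7x - 6 = (x + 1)(-x - 6).
So |(-x^2 - 7x - 2) − 4| = |x + 1|·|-x - 6|.
Assume first that |x + 1| < 1, so |x| < 2. Then |-x - 6| ≤ 2 + 6 = 8.
Hence |(-x^2 - 7x - 2) − 4| ≤ 8|x + 1| < ε provided |x + 1| < ε/8.
Choosing δ = min(1, ε/8) ensures both conditions, hence |(-x^2 - 7x - 2) − 4| < ε.

δ = min(1, ε/8)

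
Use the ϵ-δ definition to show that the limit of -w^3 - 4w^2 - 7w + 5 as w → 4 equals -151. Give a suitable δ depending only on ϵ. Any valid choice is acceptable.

Let ϵ > 0. We want δ > 0 such that 0 < |w − 4| < δ implies |(-w^3 - 4w^2 - 7w + 5) + 151| < ϵ.
(-w^3 - 4w^2 - 7w + 5) + 151 = -w^3 - 4w^2 - 7w + 156 = (w − 4)(-w^2 - 8w - 39).
So |(-w^3 - 4w^2 - 7w + 5) + 151| = |w − 4|·|-w^2 - 8w - 39|.
Require δ ≤ 1. Then |w − 4| < 1 gives |w| < 5, and by the triangle inequality |-w^2 - 8w - 39| ≤ 5^2 + 8·5 + 39 = 104.
Hence |(-w^3 - 4w^2 - 7w + 5) + 151| ≤ 104|w − 4| < ϵ provided |w − 4| < ϵ/104.
Choosing δ = min(1, ϵ/104) ensures both conditions, hence |(-w^3 - 4w^2 - 7w + 5) + 151| < ϵ.

δ = min(1, ϵ/104)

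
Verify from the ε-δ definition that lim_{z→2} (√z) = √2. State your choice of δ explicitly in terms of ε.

Let ε > 0 be given. We want δ > 0 such that 0 < |z − 2| < δ implies |√z − √2| < ε.
Rationalise: √z − √2 = (z − 2)/(√z + √2), so |√z − √2| = |z − 2|/(√z + √2).
Restrict δ ≤ 2 so that |z − 2| < 2 forces z > 0, and then √z + √2 > √2.
Hence |√z − √2| < |z − 2|/√2, which is < ε once |z − 2| < √2·ε.
Take δ = min(2, √2·ε). If 0 < |z − 2| < δ then z > 0 and |√z − √2| < |z − 2|/√2 < ε.

δ = min(2, √2·ε)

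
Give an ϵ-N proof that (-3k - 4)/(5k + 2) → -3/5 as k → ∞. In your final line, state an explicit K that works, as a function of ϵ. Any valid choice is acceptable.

K = (14/25)/ϵ

Let ϵ > 0. For k ≥ 1, |(-3k - 4)/(5k + 2) + 3/5| = |-14|/(5(5k + 2)) = 14/(5(5k + 2)).
Since 5k + 2 ≥ 5k for k ≥ 1, this is ≤ 14/(5·5k) = (14/25)/k.
So |(-3k - 4)/(5k + 2) + 3/5| < ϵ whenever k > (14/25)/ϵ.
Take K = (14/25)/ϵ. If k > K then |(-3k - 4)/(5k + 2) + 3/5| ≤ (14/25)/k < ϵ.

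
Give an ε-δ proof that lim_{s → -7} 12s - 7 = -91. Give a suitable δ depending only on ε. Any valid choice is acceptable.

δ = ε/12

Suppose ε > 0. We need δ > 0 so that 0 < |s + 7| < δ implies |(12s - 7) + 91| < ε.
|(12s - 7) + 91| = |12s + 84| = 12|s + 7|.
So 12|s + 7| < ε exactly when |s + 7| < ε/12.
Take δ = ε/12. If 0 < |s + 7| < δ then |(12s - 7) + 91| = 12|s + 7| < 12·(ε/12) = ε.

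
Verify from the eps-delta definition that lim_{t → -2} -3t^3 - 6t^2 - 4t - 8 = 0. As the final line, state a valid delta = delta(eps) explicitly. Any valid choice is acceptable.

delta = min(2, eps/52)

Let eps > 0 be given. We want delta > 0 such that 0 < |t + 2| < delta implies |(-3t^3 - 6t^2 - 4t - 8)| < eps.
(-3t^3 - 6t^2 - 4t - 8) = -3t^3 - 6t^2 - 4t - 8 = (t + 2)(-3t^2 - 4).
So |(-3t^3 - 6t^2 - 4t - 8)| = |t + 2|·|-3t^2 - 4|.
Assume first that |t + 2| < 2, so |t| < 4. Then |-3t^2 - 4| ≤ 3·4^2 + 4 = 52.
Hence |(-3t^3 - 6t^2 - 4t - 8)| ≤ 52|t + 2| < eps provided |t + 2| < eps/52.
Choosing delta = min(2, eps/52) ensures both conditions, hence |(-3t^3 - 6t^2 - 4t - 8)| < eps.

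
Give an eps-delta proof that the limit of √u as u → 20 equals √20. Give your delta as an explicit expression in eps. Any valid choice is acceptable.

Fix eps > 0. We want delta > 0 such that 0 < |u − 20| < delta implies |√u − √20| < eps.
Rationalise: √u − √20 = (u − 20)/(√u + √20), so |√u − √20| = |u − 20|/(√u + √20).
Restrict delta ≤ 20 so that |u − 20| < 20 forces u > 0, and then √u + √20 > √20.
Hence |√u − √20| < |u − 20|/√20, which is < eps once |u − 20| < √20·eps.
Take delta = min(20, √20·eps). If 0 < |u − 20| < delta then u > 0 and |√u − √20| < |u − 20|/√20 < eps.

delta = min(20, √20·eps)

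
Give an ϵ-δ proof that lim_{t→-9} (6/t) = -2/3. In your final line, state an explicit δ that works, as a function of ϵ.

δ = min(9/2, (27/4)ϵ)

Suppose ϵ > 0. We seek δ > 0 such that 0 < |t + 9| < δ implies |6/t + 2/3| < ϵ.
|6/t + 2/3| = 6·|-9 − t|/(9·|t|) = 6|t + 9|/(9|t|).
Restrict δ ≤ 9/2. Then |t + 9| < 9/2 gives |t| > 9/2, so 9|t| > 81/2.
Then |6/t + 2/3| < 6|t + 9|/(81/2), which is < ϵ when |t + 9| < (27/4)ϵ.
Take δ = min(9/2, (27/4)ϵ). Then 0 < |t + 9| < δ gives both |t + 9| < 9/2 and |t + 9| < (27/4)ϵ, so |6/t + 2/3| < ϵ.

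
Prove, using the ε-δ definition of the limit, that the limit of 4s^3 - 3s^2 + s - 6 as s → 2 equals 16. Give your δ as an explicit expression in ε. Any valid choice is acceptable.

δ = min(1, ε/62)

Fix ε > 0. We want δ > 0 such that 0 < |s − 2| < δ implies |(4s^3 - 3s^2 + s - 6) − 16| < ε.
(4s^3 - 3s^2 + s - 6) − 16 = 4s^3 - 3s^2 + s - 22 = (s − 2)(4s^2 + 5s + 11).
So |(4s^3 - 3s^2 + s - 6) − 16| = |s − 2|·|4s^2 + 5s + 11|.
Require δ ≤ 1. Then |s − 2| < 1 gives |s| < 3, and by the triangle inequality |4s^2 + 5s + 11| ≤ 4·3^2 + 5·3 + 11 = 62.
Hence |(4s^3 - 3s^2 + s - 6) − 16| ≤ 62|s − 2| < ε provided |s − 2| < ε/62.
Take δ = min(1, ε/62). Then 0 < |s − 2| < δ gives both |s − 2| < 1 and |s − 2| < ε/62, so |(4s^3 - 3s^2 + s - 6) − 16| < ε.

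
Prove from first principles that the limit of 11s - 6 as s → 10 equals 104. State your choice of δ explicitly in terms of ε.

δ = ε/11

Let ε > 0 be given. We need δ > 0 so that 0 < |s − 10| < δ implies |(11s - 6) − 104| < ε.
Since (11s - 6) − 104 = 11(s − 10), we have |(11s - 6) − 104| = 11|s − 10|.
Thus it suffices that |s − 10| < ε/11.
Take δ = ε/11. If 0 < |s − 10| < δ then |(11s - 6) − 104| = 11|s − 10| < 11·(ε/11) = ε.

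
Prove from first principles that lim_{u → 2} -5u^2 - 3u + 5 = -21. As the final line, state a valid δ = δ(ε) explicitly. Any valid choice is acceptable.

Let ε > 0. We want δ > 0 such that 0 < |u − 2| < δ implies |(-5u^2 - 3u + 5) + 21| < ε.
(-5u^2 - 3u + 5) + 21 = -5u^2 - 3u + 26 = (u − 2)(-5u - 13).
So |(-5u^2 - 3u + 5) + 21| = |u − 2|·|-5u - 13|.
Assume first that |u − 2| < 1, so |u| < 3. Then |-5u - 13| ≤ 5·3 + 13 = 28.
Hence |(-5u^2 - 3u + 5) + 21| ≤ 28|u − 2| < ε provided |u − 2| < ε/28.
Choosing δ = min(1, ε/28) ensures both conditions, hence |(-5u^2 - 3u + 5) + 21| < ε.

δ = min(1, ε/28)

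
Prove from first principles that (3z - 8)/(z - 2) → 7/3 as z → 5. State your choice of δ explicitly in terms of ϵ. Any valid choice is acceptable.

Fix ϵ > 0. We want δ > 0 with 0 < |z − 5| < δ ⇒ |(3z - 8)/(z - 2) − (7/3)| < ϵ.
Combining over a common denominator, (3z - 8)/(z - 2) − (7/3) = [(3z - 8)·3 − 7·(z - 2)] / [3·(z - 2)] = 2(z − 5) / (3(z - 2)).
So |(3z - 8)/(z - 2) − (7/3)| = 2|z − 5| / (3·|z − 2|).
Require δ ≤ 3/2, so |z − 2| ≥ |3| − |z − 5| > 3 − 3/2 = 3/2.
Hence |(3z - 8)/(z - 2) − (7/3)| < 2|z − 5|/(3·(3/2)) = (4/9)|z − 5|, which is < ϵ once |z − 5| < (9/4)ϵ.
Take δ = min(3/2, (9/4)ϵ). Then 0 < |z − 5| < δ forces both bounds, so |(3z - 8)/(z - 2) − (7/3)| < ϵ.

δ = min(3/2, (9/4)ϵ)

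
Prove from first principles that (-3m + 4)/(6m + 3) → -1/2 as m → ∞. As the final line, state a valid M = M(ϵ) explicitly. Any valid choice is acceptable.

Suppose ϵ > 0. For m ≥ 1, |(-3m + 4)/(6m + 3) + 1/2| = |33|/(6(6m + 3)) = 33/(6(6m + 3)).
Since 6m + 3 ≥ 6m for m ≥ 1, this is ≤ 33/(6·6m) = (11/12)/m.
So |(-3m + 4)/(6m + 3) + 1/2| < ϵ whenever m > (11/12)/ϵ.
Take M = (11/12)/ϵ. If m > M then |(-3m + 4)/(6m + 3) + 1/2| ≤ (11/12)/m < ϵ.

M = (11/12)/ϵ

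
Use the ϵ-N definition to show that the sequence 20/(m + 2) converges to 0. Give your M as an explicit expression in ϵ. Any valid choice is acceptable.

M = 20/ϵ

Fix ϵ > 0. For m ≥ 1, |20/(m + 2) − 0| = 20/(m + 2) ≤ 20/m.
We need 20/m < ϵ, i.e. m > 20/ϵ.
Take M = 20/ϵ. If m > M then |20/(m + 2)| ≤ 20/m < ϵ.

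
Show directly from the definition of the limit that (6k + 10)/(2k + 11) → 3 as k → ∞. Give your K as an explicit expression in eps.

Suppose eps > 0. For k ≥ 1, |(6k + 10)/(2k + 11) − 3| = |-46|/(2(2k + 11)) = 46/(2(2k + 11)).
Since 2k + 11 ≥ 2k for k ≥ 1, this is ≤ 46/(2·2k) = (23/2)/k.
So |(6k + 10)/(2k + 11) − 3| < eps whenever k > (23/2)/eps.
Take K = (23/2)/eps. If k > K then |(6k + 10)/(2k + 11) − 3| ≤ (23/2)/k < eps.

K = (23/2)/eps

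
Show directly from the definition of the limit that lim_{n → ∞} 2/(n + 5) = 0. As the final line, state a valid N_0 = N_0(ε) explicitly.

Suppose ε > 0. For n ≥ 1, |2/(n + 5) − 0| = 2/(n + 5) ≤ 2/n.
We need 2/n < ε, i.e. n > 2/ε.
Take N_0 = 2/ε. If n > N_0 then |2/(n + 5)| ≤ 2/n < ε.

N_0 = 2/ε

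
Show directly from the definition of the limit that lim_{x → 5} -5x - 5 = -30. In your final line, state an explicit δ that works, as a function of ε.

δ = ε/5

Let ε > 0. We need δ > 0 so that 0 < |x − 5| < δ implies |(-5x - 5) + 30| < ε.
Since (-5x - 5) + 30 = -5(x − 5), we have |(-5x - 5) + 30| = 5|x − 5|.
So 5|x − 5| < ε exactly when |x − 5| < ε/5.
Take δ = ε/5. If 0 < |x − 5| < δ then |(-5x - 5) + 30| = 5|x − 5| < 5·(ε/5) = ε.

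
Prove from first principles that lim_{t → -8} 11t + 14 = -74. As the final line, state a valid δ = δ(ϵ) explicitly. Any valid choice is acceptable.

Suppose ϵ > 0. We need δ > 0 so that 0 < |t + 8| < δ implies |(11t + 14) + 74| < ϵ.
|(11t + 14) + 74| = |11t + 88| = 11|t + 8|.
Thus it suffices that |t + 8| < ϵ/11.
Take δ = ϵ/11. If 0 < |t + 8| < δ then |(11t + 14) + 74| = 11|t + 8| < 11·(ϵ/11) = ϵ.

δ = ϵ/11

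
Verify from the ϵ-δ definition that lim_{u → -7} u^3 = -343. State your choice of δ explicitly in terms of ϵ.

Suppose ϵ > 0. We seek δ > 0 with 0 < |u + 7| < δ ⇒ |u^3 + 343| < ϵ.
Factor: u^3 + 343 = (u + 7)(u^2 - 7u + 49), so |u^3 + 343| = |u + 7|·|u^2 - 7u + 49|.
Restrict δ ≤ 2. Then |u + 7| < 2 gives |u| < 9, so by the triangle inequality |u^2 - 7u + 49| ≤ 9^2 + 7·9 + 49 = 193.
Hence |u^3 + 343| ≤ 193|u + 7|, which is < ϵ once |u + 7| < ϵ/193.
Take δ = min(2, ϵ/193). If 0 < |u + 7| < δ then both bounds hold and |u^3 + 343| ≤ 193|u + 7| < 193·(ϵ/193) = ϵ.

δ = min(2, ϵ/193)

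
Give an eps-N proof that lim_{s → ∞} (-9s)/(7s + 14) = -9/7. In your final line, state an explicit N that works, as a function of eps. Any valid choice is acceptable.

Let eps > 0. We seek N > 0 such that s > N implies |(-9s)/(7s + 14) + 9/7| < eps.
(-9s)/(7s + 14) + 9/7 = (7(-9s) − (-9)(7s + 14)) / (7(7s + 14)) = 126/(7(7s + 14)).
For s > 0 we have 7s + 14 > 7s, so |(-9s)/(7s + 14) + 9/7| = 126/(7(7s + 14)) < 126/(7·7s) = (18/7)/s.
Thus |(-9s)/(7s + 14) + 9/7| < eps whenever s > (18/7)/eps.
Take N = (18/7)/eps. If s > N then |(-9s)/(7s + 14) + 9/7| < (18/7)/s < eps.

N = (18/7)/eps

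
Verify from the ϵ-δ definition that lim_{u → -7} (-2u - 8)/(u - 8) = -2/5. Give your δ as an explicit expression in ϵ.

Suppose ϵ > 0. We want δ > 0 with 0 < |u + 7| < δ ⇒ |(-2u - 8)/(u - 8) + 2/5| < ϵ.
Combining over a common denominator, (-2u - 8)/(u - 8) + 2/5 = [(-2u - 8)·(-15) − 6·(u - 8)] / [(-15)·(u - 8)] = 24(u + 7) / ((-15)(u - 8)).
So |(-2u - 8)/(u - 8) + 2/5| = 24|u + 7| / (15·|u − 8|).
Require δ ≤ 15/2, so |u − 8| ≥ |-15| − |u + 7| > 15 − 15/2 = 15/2.
Hence |(-2u - 8)/(u - 8) + 2/5| < 24|u + 7|/(15·(15/2)) = (16/75)|u + 7|, which is < ϵ once |u + 7| < (75/16)ϵ.
Take δ = min(15/2, (75/16)ϵ). Then 0 < |u + 7| < δ forces both bounds, so |(-2u - 8)/(u - 8) + 2/5| < ϵ.

δ = min(15/2, (75/16)ϵ)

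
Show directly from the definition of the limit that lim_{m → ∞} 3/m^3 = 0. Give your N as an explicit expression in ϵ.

N = (3/ϵ)^{1/3}

Let ϵ > 0 be given. For m ≥ 1, |3/m^3 − 0| = 3/m^3.
3/m^3 < ϵ ⇔ m^3 > 3/ϵ ⇔ m > (3/ϵ)^{1/3}.
Take N = (3/ϵ)^{1/3}. Then m > N implies 3/m^3 < ϵ.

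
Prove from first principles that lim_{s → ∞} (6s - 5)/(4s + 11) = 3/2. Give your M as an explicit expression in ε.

M = (43/8)/ε

Suppose ε > 0. We seek M > 0 such that s > M implies |(6s - 5)/(4s + 11) − (3/2)| < ε.
(6s - 5)/(4s + 11) − (3/2) = (4(6s - 5) − 6(4s + 11)) / (4(4s + 11)) = -86/(4(4s + 11)).
For s > 0 we have 4s + 11 > 4s, so |(6s - 5)/(4s + 11) − (3/2)| = 86/(4(4s + 11)) < 86/(4·4s) = (43/8)/s.
Thus |(6s - 5)/(4s + 11) − (3/2)| < ε whenever s > (43/8)/ε.
Take M = (43/8)/ε. If s > M then |(6s - 5)/(4s + 11) − (3/2)| < (43/8)/s < ε.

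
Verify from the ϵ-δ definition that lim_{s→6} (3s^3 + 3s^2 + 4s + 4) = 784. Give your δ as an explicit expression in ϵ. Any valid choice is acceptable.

δ = min(1, ϵ/424)

Fix ϵ > 0. We want δ > 0 such that 0 < |s − 6| < δ implies |(3s^3 + 3s^2 + 4s + 4) − 784| < ϵ.
(3s^3 + 3s^2 + 4s + 4) − 784 = 3s^3 + 3s^2 + 4s - 780 = (s − 6)(3s^2 + 21s + 130).
So |(3s^3 + 3s^2 + 4s + 4) − 784| = |s − 6|·|3s^2 + 21s + 130|.
Assume first that |s − 6| < 1, so |s| < 7. Then |3s^2 + 21s + 130| ≤ 3·7^2 + 21·7 + 130 = 424.
Hence |(3s^3 + 3s^2 + 4s + 4) − 784| ≤ 424|s − 6| < ϵ provided |s − 6| < ϵ/424.
Take δ = min(1, ϵ/424). Then 0 < |s − 6| < δ gives both |s − 6| < 1 and |s − 6| < ϵ/424, so |(3s^3 + 3s^2 + 4s + 4) − 784| < ϵ.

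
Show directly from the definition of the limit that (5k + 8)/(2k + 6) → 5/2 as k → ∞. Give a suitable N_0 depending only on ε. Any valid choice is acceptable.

Suppose ε > 0. For k ≥ 1, |(5k + 8)/(2k + 6) − (5/2)| = |-14|/(2(2k + 6)) = 14/(2(2k + 6)).
Since 2k + 6 ≥ 2k for k ≥ 1, this is ≤ 14/(2·2k) = (7/2)/k.
So |(5k + 8)/(2k + 6) − (5/2)| < ε whenever k > (7/2)/ε.
Take N_0 = (7/2)/ε. If k > N_0 then |(5k + 8)/(2k + 6) − (5/2)| ≤ (7/2)/k < ε.

N_0 = (7/2)/ε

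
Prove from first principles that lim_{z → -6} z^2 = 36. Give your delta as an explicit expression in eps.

Fix eps > 0. We seek delta > 0 with 0 < |z + 6| < delta ⇒ |z^2 − 36| < eps.
Factor: z^2 − 36 = (z + 6)(z - 6), so |z^2 − 36| = |z + 6|·|z - 6|.
Restrict delta ≤ 2. Then |z + 6| < 2 gives |z| < 8, so by the triangle inequality |z - 6| ≤ 8 + 6 = 14.
Hence |z^2 − 36| ≤ 14|z + 6|, which is < eps once |z + 6| < eps/14.
Take delta = min(2, eps/14). If 0 < |z + 6| < delta then both bounds hold and |z^2 − 36| ≤ 14|z + 6| < 14·(eps/14) = eps.

delta = min(2, eps/14)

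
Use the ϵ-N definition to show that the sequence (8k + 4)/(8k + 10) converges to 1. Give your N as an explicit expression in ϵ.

N = (3/4)/ϵ

Suppose ϵ > 0. For k ≥ 1, |(8k + 4)/(8k + 10) − 1| = |-48|/(8(8k + 10)) = 48/(8(8k + 10)).
Since 8k + 10 ≥ 8k for k ≥ 1, this is ≤ 48/(8·8k) = (3/4)/k.
So |(8k + 4)/(8k + 10) − 1| < ϵ whenever k > (3/4)/ϵ.
Take N = (3/4)/ϵ. If k > N then |(8k + 4)/(8k + 10) − 1| ≤ (3/4)/k < ϵ.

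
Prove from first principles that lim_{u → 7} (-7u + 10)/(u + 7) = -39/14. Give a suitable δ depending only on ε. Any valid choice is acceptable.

Let ε > 0 be given. We want δ > 0 with 0 < |u − 7| < δ ⇒ |(-7u + 10)/(u + 7) + 39/14| < ε.
Combining over a common denominator, (-7u + 10)/(u + 7) + 39/14 = [(-7u + 10)·14 − (-39)·(u + 7)] / [14·(u + 7)] = -59(u − 7) / (14(u + 7)).
So |(-7u + 10)/(u + 7) + 39/14| = 59|u − 7| / (14·|u + 7|).
Require δ ≤ 7, so |u + 7| ≥ |14| − |u − 7| > 14 − 7 = 7.
Hence |(-7u + 10)/(u + 7) + 39/14| < 59|u − 7|/(14·7) = (59/98)|u − 7|, which is < ε once |u − 7| < (98/59)ε.
Take δ = min(7, (98/59)ε). Then 0 < |u − 7| < δ forces both bounds, so |(-7u + 10)/(u + 7) + 39/14| < ε.

δ = min(7, (98/59)ε)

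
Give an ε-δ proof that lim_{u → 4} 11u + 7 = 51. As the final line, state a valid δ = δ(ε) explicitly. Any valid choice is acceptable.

δ = ε/11

Fix ε > 0. We need δ > 0 so that 0 < |u − 4| < δ implies |(11u + 7) − 51| < ε.
|(11u + 7) − 51| = |11u - 44| = 11|u − 4|.
Thus it suffices that |u − 4| < ε/11.
Take δ = ε/11. If 0 < |u − 4| < δ then |(11u + 7) − 51| = 11|u − 4| < 11·(ε/11) = ε.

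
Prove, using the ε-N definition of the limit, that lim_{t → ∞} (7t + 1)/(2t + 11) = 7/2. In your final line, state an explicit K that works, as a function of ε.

Suppose ε > 0. We seek K > 0 such that t > K implies |(7t + 1)/(2t + 11) − (7/2)| < ε.
(7t + 1)/(2t + 11) − (7/2) = (2(7t + 1) − 7(2t + 11)) / (2(2t + 11)) = -75/(2(2t + 11)).
For t > 0 we have 2t + 11 > 2t, so |(7t + 1)/(2t + 11) − (7/2)| = 75/(2(2t + 11)) < 75/(2·2t) = (75/4)/t.
Thus |(7t + 1)/(2t + 11) − (7/2)| < ε whenever t > (75/4)/ε.
Take K = (75/4)/ε. If t > K then |(7t + 1)/(2t + 11) − (7/2)| < (75/4)/t < ε.

K = (75/4)/ε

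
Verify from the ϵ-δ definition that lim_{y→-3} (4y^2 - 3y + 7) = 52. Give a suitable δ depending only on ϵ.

Let ϵ > 0. We want δ > 0 such that 0 < |y + 3| < δ implies |(4y^2 - 3y + 7) − 52| < ϵ.
(4y^2 - 3y + 7) − 52 = 4y^2 - 3y - 45 = (y + 3)(4y - 15).
So |(4y^2 - 3y + 7) − 52| = |y + 3|·|4y - 15|.
Assume first that |y + 3| < 1, so |y| < 4. Then |4y - 15| ≤ 4·4 + 15 = 31.
Hence |(4y^2 - 3y + 7) − 52| ≤ 31|y + 3| < ϵ provided |y + 3| < ϵ/31.
Choosing δ = min(1, ϵ/31) ensures both conditions, hence |(4y^2 - 3y + 7) − 52| < ϵ.

δ = min(1, ϵ/31)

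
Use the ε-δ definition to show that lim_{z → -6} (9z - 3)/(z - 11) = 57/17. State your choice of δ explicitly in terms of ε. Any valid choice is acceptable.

δ = min(17/2, (289/192)ε)

Suppose ε > 0. We want δ > 0 with 0 < |z + 6| < δ ⇒ |(9z - 3)/(z - 11) − (57/17)| < ε.
Combining over a common denominator, (9z - 3)/(z - 11) − (57/17) = [(9z - 3)·(-17) − (-57)·(z - 11)] / [(-17)·(z - 11)] = -96(z + 6) / ((-17)(z - 11)).
So |(9z - 3)/(z - 11) − (57/17)| = 96|z + 6| / (17·|z − 11|).
Require δ ≤ 17/2, so |z − 11| ≥ |-17| − |z + 6| > 17 − 17/2 = 17/2.
Hence |(9z - 3)/(z - 11) − (57/17)| < 96|z + 6|/(17·(17/2)) = (192/289)|z + 6|, which is < ε once |z + 6| < (289/192)ε.
Take δ = min(17/2, (289/192)ε). Then 0 < |z + 6| < δ forces both bounds, so |(9z - 3)/(z - 11) − (57/17)| < ε.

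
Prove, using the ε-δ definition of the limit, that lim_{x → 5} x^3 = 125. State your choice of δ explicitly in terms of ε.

Let ε > 0. We seek δ > 0 with 0 < |x − 5| < δ ⇒ |x^3 − 125| < ε.
Factor: x^3 − 125 = (x − 5)(x^2 + 5x + 25), so |x^3 − 125| = |x − 5|·|x^2 + 5x + 25|.
Impose δ ≤ 2 so that |x| < 7; then |x^2 + 5x + 25| ≤ 109.
Hence |x^3 − 125| ≤ 109|x − 5|, which is < ε once |x − 5| < ε/109.
Take δ = min(2, ε/109). If 0 < |x − 5| < δ then both bounds hold and |x^3 − 125| ≤ 109|x − 5| < 109·(ε/109) = ε.

δ = min(2, ε/109)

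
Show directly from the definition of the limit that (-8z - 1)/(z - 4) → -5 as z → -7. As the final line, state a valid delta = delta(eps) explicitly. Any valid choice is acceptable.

delta = min(11/2, (11/6)eps)

Fix eps > 0. We want delta > 0 with 0 < |z + 7| < delta ⇒ |(-8z - 1)/(z - 4) + 5| < eps.
Combining over a common denominator, (-8z - 1)/(z - 4) + 5 = [(-8z - 1)·(-11) − 55·(z - 4)] / [(-11)·(z - 4)] = 33(z + 7) / ((-11)(z - 4)).
So |(-8z - 1)/(z - 4) + 5| = 33|z + 7| / (11·|z − 4|).
Restrict delta ≤ 11/2. Then |z + 7| < 11/2 gives |z − 4| = |(z + 7) + (-11)| ≥ 11 − 11/2 = 11/2.
Hence |(-8z - 1)/(z - 4) + 5| < 33|z + 7|/(11·(11/2)) = (6/11)|z + 7|, which is < eps once |z + 7| < (11/6)eps.
Take delta = min(11/2, (11/6)eps). Then 0 < |z + 7| < delta forces both bounds, so |(-8z - 1)/(z - 4) + 5| < eps.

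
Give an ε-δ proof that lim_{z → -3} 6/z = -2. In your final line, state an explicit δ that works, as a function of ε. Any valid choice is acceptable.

δ = min(3/2, (3/4)ε)

Suppose ε > 0. We seek δ > 0 such that 0 < |z + 3| < δ implies |6/z + 2| < ε.
|6/z + 2| = 6·|-3 − z|/(3·|z|) = 6|z + 3|/(3|z|).
Require δ ≤ 3/2 so that |z| > 3 − 3/2 = 3/2, hence 3|z| > 9/2.
Then |6/z + 2| < 6|z + 3|/(9/2), which is < ε when |z + 3| < (3/4)ε.
Take δ = min(3/2, (3/4)ε). Then 0 < |z + 3| < δ gives both |z + 3| < 3/2 and |z + 3| < (3/4)ε, so |6/z + 2| < ε.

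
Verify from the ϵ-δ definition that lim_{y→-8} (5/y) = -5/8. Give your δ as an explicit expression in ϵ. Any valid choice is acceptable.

Fix ϵ > 0. We seek δ > 0 such that 0 < |y + 8| < δ implies |5/y + 5/8| < ϵ.
|5/y + 5/8| = 5·|-8 − y|/(8·|y|) = 5|y + 8|/(8|y|).
Require δ ≤ 4 so that |y| > 8 − 4 = 4, hence 8|y| > 32.
Then |5/y + 5/8| < 5|y + 8|/32, which is < ϵ when |y + 8| < (32/5)ϵ.
Take δ = min(4, (32/5)ϵ). Then 0 < |y + 8| < δ gives both |y + 8| < 4 and |y + 8| < (32/5)ϵ, so |5/y + 5/8| < ϵ.

δ = min(4, (32/5)ϵ)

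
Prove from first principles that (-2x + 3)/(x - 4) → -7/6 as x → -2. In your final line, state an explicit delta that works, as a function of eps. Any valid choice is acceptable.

delta = min(3, (18/5)eps)

Let eps > 0 be given. We want delta > 0 with 0 < |x + 2| < delta ⇒ |(-2x + 3)/(x - 4) + 7/6| < eps.
Combining over a common denominator, (-2x + 3)/(x - 4) + 7/6 = [(-2x + 3)·(-6) − 7·(x - 4)] / [(-6)·(x - 4)] = 5(x + 2) / ((-6)(x - 4)).
So |(-2x + 3)/(x - 4) + 7/6| = 5|x + 2| / (6·|x − 4|).
Require delta ≤ 3, so |x − 4| ≥ |-6| − |x + 2| > 6 − 3 = 3.
Hence |(-2x + 3)/(x - 4) + 7/6| < 5|x + 2|/(6·3) = (5/18)|x + 2|, which is < eps once |x + 2| < (18/5)eps.
Take delta = min(3, (18/5)eps). Then 0 < |x + 2| < delta forces both bounds, so |(-2x + 3)/(x - 4) + 7/6| < eps.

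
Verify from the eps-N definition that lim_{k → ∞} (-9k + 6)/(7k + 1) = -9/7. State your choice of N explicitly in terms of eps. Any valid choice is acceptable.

Let eps > 0 be given. For k ≥ 1, |(-9k + 6)/(7k + 1) + 9/7| = |51|/(7(7k + 1)) = 51/(7(7k + 1)).
Since 7k + 1 ≥ 7k for k ≥ 1, this is ≤ 51/(7·7k) = (51/49)/k.
So |(-9k + 6)/(7k + 1) + 9/7| < eps whenever k > (51/49)/eps.
Take N = (51/49)/eps. If k > N then |(-9k + 6)/(7k + 1) + 9/7| ≤ (51/49)/k < eps.

N = (51/49)/eps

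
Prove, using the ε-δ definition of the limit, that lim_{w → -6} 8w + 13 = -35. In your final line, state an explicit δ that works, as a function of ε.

Fix ε > 0. We need δ > 0 so that 0 < |w + 6| < δ implies |(8w + 13) + 35| < ε.
|(8w + 13) + 35| = |8w + 48| = 8|w + 6|.
So 8|w + 6| < ε exactly when |w + 6| < ε/8.
Choosing δ = ε/8 gives |(8w + 13) + 35| = 8|w + 6| < ε whenever |w + 6| < δ.

δ = ε/8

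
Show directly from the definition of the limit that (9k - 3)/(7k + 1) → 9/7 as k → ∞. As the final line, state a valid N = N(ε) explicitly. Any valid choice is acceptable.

N = (30/49)/ε

Fix ε > 0. For k ≥ 1, |(9k - 3)/(7k + 1) − (9/7)| = |-30|/(7(7k + 1)) = 30/(7(7k + 1)).
Since 7k + 1 ≥ 7k for k ≥ 1, this is ≤ 30/(7·7k) = (30/49)/k.
So |(9k - 3)/(7k + 1) − (9/7)| < ε whenever k > (30/49)/ε.
Take N = (30/49)/ε. If k > N then |(9k - 3)/(7k + 1) − (9/7)| ≤ (30/49)/k < ε.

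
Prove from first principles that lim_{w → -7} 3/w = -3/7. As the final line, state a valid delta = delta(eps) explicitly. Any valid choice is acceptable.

Let eps > 0 be given. We seek delta > 0 such that 0 < |w + 7| < delta implies |3/w + 3/7| < eps.
|3/w + 3/7| = 3·|-7 − w|/(7·|w|) = 3|w + 7|/(7|w|).
Require delta ≤ 7/2 so that |w| > 7 − 7/2 = 7/2, hence 7|w| > 49/2.
Then |3/w + 3/7| < 3|w + 7|/(49/2), which is < eps when |w + 7| < (49/6)eps.
Take delta = min(7/2, (49/6)eps). Then 0 < |w + 7| < delta gives both |w + 7| < 7/2 and |w + 7| < (49/6)eps, so |3/w + 3/7| < eps.

delta = min(7/2, (49/6)eps)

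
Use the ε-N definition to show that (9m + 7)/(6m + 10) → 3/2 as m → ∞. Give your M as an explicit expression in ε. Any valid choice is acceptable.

Suppose ε > 0. For m ≥ 1, |(9m + 7)/(6m + 10) − (3/2)| = |-48|/(6(6m + 10)) = 48/(6(6m + 10)).
Since 6m + 10 ≥ 6m for m ≥ 1, this is ≤ 48/(6·6m) = (4/3)/m.
So |(9m + 7)/(6m + 10) − (3/2)| < ε whenever m > (4/3)/ε.
Take M = (4/3)/ε. If m > M then |(9m + 7)/(6m + 10) − (3/2)| ≤ (4/3)/m < ε.

M = (4/3)/ε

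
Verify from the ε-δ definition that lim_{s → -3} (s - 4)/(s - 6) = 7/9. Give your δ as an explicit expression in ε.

Let ε > 0 be given. We want δ > 0 with 0 < |s + 3| < δ ⇒ |(s - 4)/(s - 6) − (7/9)| < ε.
Combining over a common denominator, (s - 4)/(s - 6) − (7/9) = [(s - 4)·(-9) − (-7)·(s - 6)] / [(-9)·(s - 6)] = -2(s + 3) / ((-9)(s - 6)).
So |(s - 4)/(s - 6) − (7/9)| = 2|s + 3| / (9·|s − 6|).
Require δ ≤ 9/2, so |s − 6| ≥ |-9| − |s + 3| > 9 − 9/2 = 9/2.
Hence |(s - 4)/(s - 6) − (7/9)| < 2|s + 3|/(9·(9/2)) = (4/81)|s + 3|, which is < ε once |s + 3| < (81/4)ε.
Take δ = min(9/2, (81/4)ε). Then 0 < |s + 3| < δ forces both bounds, so |(s - 4)/(s - 6) − (7/9)| < ε.

δ = min(9/2, (81/4)ε)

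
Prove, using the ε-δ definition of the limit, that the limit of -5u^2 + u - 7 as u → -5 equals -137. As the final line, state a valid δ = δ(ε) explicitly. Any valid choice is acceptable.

Let ε > 0 be given. We want δ > 0 such that 0 < |u + 5| < δ implies |(-5u^2 + u - 7) + 137| < ε.
(-5u^2 + u - 7) + 137 = -5u^2 + u + 130 = (u + 5)(-5u + 26).
So |(-5u^2 + u - 7) + 137| = |u + 5|·|-5u + 26|.
Assume first that |u + 5| < 1, so |u| < 6. Then |-5u + 26| ≤ 5·6 + 26 = 56.
Hence |(-5u^2 + u - 7) + 137| ≤ 56|u + 5| < ε provided |u + 5| < ε/56.
Choosing δ = min(1, ε/56) ensures both conditions, hence |(-5u^2 + u - 7) + 137| < ε.

δ = min(1, ε/56)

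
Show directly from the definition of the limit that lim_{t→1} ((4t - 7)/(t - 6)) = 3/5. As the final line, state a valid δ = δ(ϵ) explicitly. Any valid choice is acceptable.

δ = min(5/2, (25/34)ϵ)

Fix ϵ > 0. We want δ > 0 with 0 < |t − 1| < δ ⇒ |(4t - 7)/(t - 6) − (3/5)| < ϵ.
Combining over a common denominator, (4t - 7)/(t - 6) − (3/5) = [(4t - 7)·(-5) − (-3)·(t - 6)] / [(-5)·(t - 6)] = -17(t − 1) / ((-5)(t - 6)).
So |(4t - 7)/(t - 6) − (3/5)| = 17|t − 1| / (5·|t − 6|).
Require δ ≤ 5/2, so |t − 6| ≥ |-5| − |t − 1| > 5 − 5/2 = 5/2.
Hence |(4t - 7)/(t - 6) − (3/5)| < 17|t − 1|/(5·(5/2)) = (34/25)|t − 1|, which is < ϵ once |t − 1| < (25/34)ϵ.
Take δ = min(5/2, (25/34)ϵ). Then 0 < |t − 1| < δ forces both bounds, so |(4t - 7)/(t - 6) − (3/5)| < ϵ.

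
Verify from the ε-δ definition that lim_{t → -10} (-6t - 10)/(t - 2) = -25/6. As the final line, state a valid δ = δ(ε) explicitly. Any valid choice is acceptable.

Suppose ε > 0. We want δ > 0 with 0 < |t + 10| < δ ⇒ |(-6t - 10)/(t - 2) + 25/6| < ε.
Combining over a common denominator, (-6t - 10)/(t - 2) + 25/6 = [(-6t - 10)·(-12) − 50·(t - 2)] / [(-12)·(t - 2)] = 22(t + 10) / ((-12)(t - 2)).
So |(-6t - 10)/(t - 2) + 25/6| = 22|t + 10| / (12·|t − 2|).
Require δ ≤ 6, so |t − 2| ≥ |-12| − |t + 10| > 12 − 6 = 6.
Hence |(-6t - 10)/(t - 2) + 25/6| < 22|t + 10|/(12·6) = (11/36)|t + 10|, which is < ε once |t + 10| < (36/11)ε.
Take δ = min(6, (36/11)ε). Then 0 < |t + 10| < δ forces both bounds, so |(-6t - 10)/(t - 2) + 25/6| < ε.

δ = min(6, (36/11)ε)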